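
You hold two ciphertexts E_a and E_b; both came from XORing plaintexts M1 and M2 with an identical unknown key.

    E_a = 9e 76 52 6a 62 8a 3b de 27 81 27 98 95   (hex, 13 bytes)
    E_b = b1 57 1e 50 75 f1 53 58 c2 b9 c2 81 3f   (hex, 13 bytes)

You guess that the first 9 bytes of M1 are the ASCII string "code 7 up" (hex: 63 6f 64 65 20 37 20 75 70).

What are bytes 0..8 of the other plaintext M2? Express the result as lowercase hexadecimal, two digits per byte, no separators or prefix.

First, E_a ⊕ E_b = (M1 ⊕ K) ⊕ (M2 ⊕ K) = M1 ⊕ M2, so the key drops out. Then M2 = (M1 ⊕ M2) ⊕ M1 over the first 9 bytes.
byte 0: (9e xor b1) xor 63 = 2f xor 63 = 4c
byte 1: (76 xor 57) xor 6f = 21 xor 6f = 4e
byte 2: (52 xor 1e) xor 64 = 4c xor 64 = 28
byte 3: (6a xor 50) xor 65 = 3a xor 65 = 5f
byte 4: (62 xor 75) xor 20 = 17 xor 20 = 37
byte 5: (8a xor f1) xor 37 = 7b xor 37 = 4c
byte 6: (3b xor 53) xor 20 = 68 xor 20 = 48
byte 7: (de xor 58) xor 75 = 86 xor 75 = f3
byte 8: (27 xor c2) xor 70 = e5 xor 70 = 95

4c4e285f374c48f395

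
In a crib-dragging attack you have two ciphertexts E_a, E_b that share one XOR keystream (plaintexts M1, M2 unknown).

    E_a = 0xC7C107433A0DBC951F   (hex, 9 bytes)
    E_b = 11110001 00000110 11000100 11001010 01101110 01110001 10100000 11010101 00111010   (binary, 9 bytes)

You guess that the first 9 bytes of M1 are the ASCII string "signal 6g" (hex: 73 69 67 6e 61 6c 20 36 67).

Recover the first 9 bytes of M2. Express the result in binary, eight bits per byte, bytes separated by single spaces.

01000101 10101110 10100100 11100111 00110101 00010000 00111100 01110110 01000010

First, E_a ⊕ E_b = (M1 ⊕ K) ⊕ (M2 ⊕ K) = M1 ⊕ M2, so the key drops out. Then M2 = (M1 ⊕ M2) ⊕ M1 over the first 9 bytes.
byte 0: (c7 XOR f1) XOR 73 = 36 XOR 73 = 45
byte 1: (c1 XOR 06) XOR 69 = c7 XOR 69 = ae
byte 2: (07 XOR c4) XOR 67 = c3 XOR 67 = a4
byte 3: (43 XOR ca) XOR 6e = 89 XOR 6e = e7
byte 4: (3a XOR 6e) XOR 61 = 54 XOR 61 = 35
byte 5: (0d XOR 71) XOR 6c = 7c XOR 6c = 10
byte 6: (bc XOR a0) XOR 20 = 1c XOR 20 = 3c
byte 7: (95 XOR d5) XOR 36 = 40 XOR 36 = 76
byte 8: (1f XOR 3a) XOR 67 = 25 XOR 67 = 42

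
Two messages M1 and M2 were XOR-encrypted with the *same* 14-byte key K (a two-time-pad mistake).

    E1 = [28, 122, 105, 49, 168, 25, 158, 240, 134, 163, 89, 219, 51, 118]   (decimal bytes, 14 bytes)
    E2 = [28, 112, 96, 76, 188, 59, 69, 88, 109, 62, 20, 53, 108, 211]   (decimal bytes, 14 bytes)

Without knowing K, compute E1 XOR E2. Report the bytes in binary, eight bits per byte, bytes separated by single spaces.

E1 ⊕ E2 = (M1 ⊕ K) ⊕ (M2 ⊕ K) = M1 ⊕ M2 — the shared key cancels under XOR.
1c XOR 1c = 00
7a XOR 70 = 0a
69 XOR 60 = 09
31 XOR 4c = 7d
a8 XOR bc = 14
19 XOR 3b = 22
9e XOR 45 = db
f0 XOR 58 = a8
86 XOR 6d = eb
a3 XOR 3e = 9d
59 XOR 14 = 4d
db XOR 35 = ee
33 XOR 6c = 5f
76 XOR d3 = a5

00000000 00001010 00001001 01111101 00010100 00100010 11011011 10101000 11101011 10011101 01001101 11101110 01011111 10100101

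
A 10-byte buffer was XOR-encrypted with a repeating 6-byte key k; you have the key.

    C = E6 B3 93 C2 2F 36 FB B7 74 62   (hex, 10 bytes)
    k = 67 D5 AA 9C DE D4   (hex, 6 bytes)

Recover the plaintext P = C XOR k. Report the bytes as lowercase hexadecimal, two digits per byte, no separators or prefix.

8166395ef1e29c62defe

The 6-byte key repeats, so the effective keystream is 67 d5 aa 9c de d4 67 d5 aa 9c.
byte 0: e6 XOR 67 = 81
byte 1: b3 XOR d5 = 66
byte 2: 93 XOR aa = 39
byte 3: c2 XOR 9c = 5e
byte 4: 2f XOR de = f1
byte 5: 36 XOR d4 = e2
byte 6: fb XOR 67 = 9c
byte 7: b7 XOR d5 = 62
byte 8: 74 XOR aa = de
byte 9: 62 XOR 9c = fe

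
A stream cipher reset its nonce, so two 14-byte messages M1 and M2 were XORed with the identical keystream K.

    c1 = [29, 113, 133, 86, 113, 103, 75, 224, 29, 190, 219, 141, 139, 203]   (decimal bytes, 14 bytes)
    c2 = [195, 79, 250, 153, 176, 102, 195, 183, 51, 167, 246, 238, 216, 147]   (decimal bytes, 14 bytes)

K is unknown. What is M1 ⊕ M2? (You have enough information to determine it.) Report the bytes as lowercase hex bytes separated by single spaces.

de 3e 7f cf c1 01 88 57 2e 19 2d 63 53 58

c1 ⊕ c2 = (M1 ⊕ K) ⊕ (M2 ⊕ K) = M1 ⊕ M2 — the shared key cancels under XOR.
1d ^ c3 = de
71 ^ 4f = 3e
85 ^ fa = 7f
56 ^ 99 = cf
71 ^ b0 = c1
67 ^ 66 = 01
4b ^ c3 = 88
e0 ^ b7 = 57
1d ^ 33 = 2e
be ^ a7 = 19
db ^ f6 = 2d
8d ^ ee = 63
8b ^ d8 = 53
cb ^ 93 = 58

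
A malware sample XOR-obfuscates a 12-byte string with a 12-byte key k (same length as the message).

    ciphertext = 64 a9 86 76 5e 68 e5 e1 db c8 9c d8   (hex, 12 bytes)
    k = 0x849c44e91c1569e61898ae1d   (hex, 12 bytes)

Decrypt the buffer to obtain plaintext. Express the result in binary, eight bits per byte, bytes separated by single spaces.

XOR is its own inverse, so applying the key byte-wise gives the result directly.
byte 0: 100 XOR 132 = 224
byte 1: 169 XOR 156 =  53
byte 2: 134 XOR  68 = 194
byte 3: 118 XOR 233 = 159
byte 4:  94 XOR  28 =  66
byte 5: 104 XOR  21 = 125
byte 6: 229 XOR 105 = 140
byte 7: 225 XOR 230 =   7
byte 8: 219 XOR  24 = 195
byte 9: 200 XOR 152 =  80
byte 10: 156 XOR 174 =  50
byte 11: 216 XOR  29 = 197

11100000 00110101 11000010 10011111 01000010 01111101 10001100 00000111 11000011 01010000 00110010 11000101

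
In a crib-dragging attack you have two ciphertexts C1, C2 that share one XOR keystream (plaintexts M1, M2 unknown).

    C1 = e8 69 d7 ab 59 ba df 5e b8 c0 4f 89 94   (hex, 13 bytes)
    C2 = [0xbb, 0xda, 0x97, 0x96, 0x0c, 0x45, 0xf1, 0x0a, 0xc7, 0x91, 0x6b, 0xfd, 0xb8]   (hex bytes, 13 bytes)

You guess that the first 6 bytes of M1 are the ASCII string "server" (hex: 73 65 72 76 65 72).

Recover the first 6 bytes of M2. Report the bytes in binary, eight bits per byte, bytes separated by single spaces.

00100000 11010110 00110010 01001011 00110000 10001101

First, C1 ⊕ C2 = (M1 ⊕ K) ⊕ (M2 ⊕ K) = M1 ⊕ M2, so the key drops out. Then M2 = (M1 ⊕ M2) ⊕ M1 over the first 6 bytes.
byte 0: (e8 XOR bb) XOR 73 = 53 XOR 73 = 20
byte 1: (69 XOR da) XOR 65 = b3 XOR 65 = d6
byte 2: (d7 XOR 97) XOR 72 = 40 XOR 72 = 32
byte 3: (ab XOR 96) XOR 76 = 3d XOR 76 = 4b
byte 4: (59 XOR 0c) XOR 65 = 55 XOR 65 = 30
byte 5: (ba XOR 45) XOR 72 = ff XOR 72 = 8d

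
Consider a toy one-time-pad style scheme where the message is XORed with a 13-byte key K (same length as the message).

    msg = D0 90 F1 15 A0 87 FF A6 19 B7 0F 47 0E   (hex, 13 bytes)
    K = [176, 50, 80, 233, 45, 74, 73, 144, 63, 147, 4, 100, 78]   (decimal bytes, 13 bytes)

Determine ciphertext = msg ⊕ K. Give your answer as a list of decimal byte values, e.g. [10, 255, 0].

d0 XOR b0 = 60
90 XOR 32 = a2
f1 XOR 50 = a1
15 XOR e9 = fc
a0 XOR 2d = 8d
87 XOR 4a = cd
ff XOR 49 = b6
a6 XOR 90 = 36
19 XOR 3f = 26
b7 XOR 93 = 24
0f XOR 04 = 0b
47 XOR 64 = 23
0e XOR 4e = 40

[96, 162, 161, 252, 141, 205, 182, 54, 38, 36, 11, 35, 64]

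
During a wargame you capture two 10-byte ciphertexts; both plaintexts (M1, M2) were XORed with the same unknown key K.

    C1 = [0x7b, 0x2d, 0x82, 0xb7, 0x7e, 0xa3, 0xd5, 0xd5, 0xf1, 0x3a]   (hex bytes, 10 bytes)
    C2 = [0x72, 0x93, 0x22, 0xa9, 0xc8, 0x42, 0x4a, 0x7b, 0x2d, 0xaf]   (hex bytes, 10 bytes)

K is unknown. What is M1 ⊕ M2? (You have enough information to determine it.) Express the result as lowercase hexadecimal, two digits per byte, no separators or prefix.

C1 ⊕ C2 = (M1 ⊕ K) ⊕ (M2 ⊕ K) = M1 ⊕ M2 — the shared key cancels under XOR.
123 XOR 114 =   9
 45 XOR 147 = 190
130 XOR  34 = 160
183 XOR 169 =  30
126 XOR 200 = 182
163 XOR  66 = 225
213 XOR  74 = 159
213 XOR 123 = 174
241 XOR  45 = 220
 58 XOR 175 = 149

09bea01eb6e19faedc95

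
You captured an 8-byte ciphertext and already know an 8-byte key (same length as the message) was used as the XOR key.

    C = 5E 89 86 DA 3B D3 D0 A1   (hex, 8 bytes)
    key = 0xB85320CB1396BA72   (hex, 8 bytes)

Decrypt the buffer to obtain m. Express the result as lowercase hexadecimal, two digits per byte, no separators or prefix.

e6daa61128456ad3

5e ⊕ b8 = e6
89 ⊕ 53 = da
86 ⊕ 20 = a6
da ⊕ cb = 11
3b ⊕ 13 = 28
d3 ⊕ 96 = 45
d0 ⊕ ba = 6a
a1 ⊕ 72 = d3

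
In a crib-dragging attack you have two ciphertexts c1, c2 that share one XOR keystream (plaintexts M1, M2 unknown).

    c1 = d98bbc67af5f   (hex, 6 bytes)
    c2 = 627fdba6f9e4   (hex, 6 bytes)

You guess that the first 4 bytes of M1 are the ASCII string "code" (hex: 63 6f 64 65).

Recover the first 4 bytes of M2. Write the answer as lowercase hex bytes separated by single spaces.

First, c1 ⊕ c2 = (M1 ⊕ K) ⊕ (M2 ⊕ K) = M1 ⊕ M2, so the key drops out. Then M2 = (M1 ⊕ M2) ⊕ M1 over the first 4 bytes.
byte 0: (d9 ^ 62) ^ 63 = bb ^ 63 = d8
byte 1: (8b ^ 7f) ^ 6f = f4 ^ 6f = 9b
byte 2: (bc ^ db) ^ 64 = 67 ^ 64 = 03
byte 3: (67 ^ a6) ^ 65 = c1 ^ 65 = a4

d8 9b 03 a4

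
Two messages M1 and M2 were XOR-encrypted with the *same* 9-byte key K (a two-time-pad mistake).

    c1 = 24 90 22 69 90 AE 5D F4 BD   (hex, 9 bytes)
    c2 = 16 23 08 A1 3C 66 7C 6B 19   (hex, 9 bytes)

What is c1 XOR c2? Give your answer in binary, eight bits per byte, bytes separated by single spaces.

00110010 10110011 00101010 11001000 10101100 11001000 00100001 10011111 10100100

c1 ⊕ c2 = (M1 ⊕ K) ⊕ (M2 ⊕ K) = M1 ⊕ M2 — the shared key cancels under XOR.
byte 0:  36 XOR  22 =  50
byte 1: 144 XOR  35 = 179
byte 2:  34 XOR   8 =  42
byte 3: 105 XOR 161 = 200
byte 4: 144 XOR  60 = 172
byte 5: 174 XOR 102 = 200
byte 6:  93 XOR 124 =  33
byte 7: 244 XOR 107 = 159
byte 8: 189 XOR  25 = 164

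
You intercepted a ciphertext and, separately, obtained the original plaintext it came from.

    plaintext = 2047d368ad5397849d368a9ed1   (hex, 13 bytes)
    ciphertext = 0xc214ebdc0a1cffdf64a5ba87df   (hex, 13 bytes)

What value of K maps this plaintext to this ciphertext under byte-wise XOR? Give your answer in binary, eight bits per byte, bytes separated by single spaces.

Since ciphertext = plaintext ⊕ K, XORing both sides with plaintext gives K = plaintext ⊕ ciphertext.
00100000 ^ 11000010 = 11100010
01000111 ^ 00010100 = 01010011
11010011 ^ 11101011 = 00111000
01101000 ^ 11011100 = 10110100
10101101 ^ 00001010 = 10100111
01010011 ^ 00011100 = 01001111
10010111 ^ 11111111 = 01101000
10000100 ^ 11011111 = 01011011
10011101 ^ 01100100 = 11111001
00110110 ^ 10100101 = 10010011
10001010 ^ 10111010 = 00110000
10011110 ^ 10000111 = 00011001
11010001 ^ 11011111 = 00001110

11100010 01010011 00111000 10110100 10100111 01001111 01101000 01011011 11111001 10010011 00110000 00011001 00001110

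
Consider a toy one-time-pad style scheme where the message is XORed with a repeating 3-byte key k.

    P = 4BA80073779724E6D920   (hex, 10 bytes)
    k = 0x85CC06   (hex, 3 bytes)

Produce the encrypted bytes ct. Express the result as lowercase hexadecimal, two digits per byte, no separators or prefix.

The 3-byte key repeats, so the effective keystream is 85 cc 06 85 cc 06 85 cc 06 85.
byte 0: 4b ^ 85 = ce
byte 1: a8 ^ cc = 64
byte 2: 00 ^ 06 = 06
byte 3: 73 ^ 85 = f6
byte 4: 77 ^ cc = bb
byte 5: 97 ^ 06 = 91
byte 6: 24 ^ 85 = a1
byte 7: e6 ^ cc = 2a
byte 8: d9 ^ 06 = df
byte 9: 20 ^ 85 = a5

ce6406f6bb91a12adfa5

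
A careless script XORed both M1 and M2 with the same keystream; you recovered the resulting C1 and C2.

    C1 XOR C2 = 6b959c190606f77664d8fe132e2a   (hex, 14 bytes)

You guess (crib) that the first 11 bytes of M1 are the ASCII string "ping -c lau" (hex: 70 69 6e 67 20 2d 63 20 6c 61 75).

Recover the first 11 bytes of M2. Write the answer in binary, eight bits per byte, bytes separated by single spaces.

00011011 11111100 11110010 01111110 00100110 00101011 10010100 01010110 00001000 10111001 10001011

Since C1 ⊕ C2 = M1 ⊕ M2, XORing with the guessed M1 bytes yields the corresponding M2 bytes: M2 = (C1 ⊕ C2) ⊕ M1.
01101011 XOR 01110000 = 00011011
10010101 XOR 01101001 = 11111100
10011100 XOR 01101110 = 11110010
00011001 XOR 01100111 = 01111110
00000110 XOR 00100000 = 00100110
00000110 XOR 00101101 = 00101011
11110111 XOR 01100011 = 10010100
01110110 XOR 00100000 = 01010110
01100100 XOR 01101100 = 00001000
11011000 XOR 01100001 = 10111001
11111110 XOR 01110101 = 10001011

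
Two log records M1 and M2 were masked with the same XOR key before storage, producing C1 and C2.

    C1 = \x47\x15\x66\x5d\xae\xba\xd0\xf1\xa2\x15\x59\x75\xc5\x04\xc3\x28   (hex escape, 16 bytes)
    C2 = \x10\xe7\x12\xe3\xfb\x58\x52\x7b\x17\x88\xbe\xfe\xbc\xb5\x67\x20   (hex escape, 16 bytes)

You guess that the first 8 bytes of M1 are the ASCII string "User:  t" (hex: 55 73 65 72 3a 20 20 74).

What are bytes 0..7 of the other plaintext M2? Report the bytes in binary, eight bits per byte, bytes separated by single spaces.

00000010 10000001 00010001 11001100 01101111 11000010 10100010 11111110

First, C1 ⊕ C2 = (M1 ⊕ K) ⊕ (M2 ⊕ K) = M1 ⊕ M2, so the key drops out. Then M2 = (M1 ⊕ M2) ⊕ M1 over the first 8 bytes.
byte 0: (47 XOR 10) XOR 55 = 57 XOR 55 = 02
byte 1: (15 XOR e7) XOR 73 = f2 XOR 73 = 81
byte 2: (66 XOR 12) XOR 65 = 74 XOR 65 = 11
byte 3: (5d XOR e3) XOR 72 = be XOR 72 = cc
byte 4: (ae XOR fb) XOR 3a = 55 XOR 3a = 6f
byte 5: (ba XOR 58) XOR 20 = e2 XOR 20 = c2
byte 6: (d0 XOR 52) XOR 20 = 82 XOR 20 = a2
byte 7: (f1 XOR 7b) XOR 74 = 8a XOR 74 = fe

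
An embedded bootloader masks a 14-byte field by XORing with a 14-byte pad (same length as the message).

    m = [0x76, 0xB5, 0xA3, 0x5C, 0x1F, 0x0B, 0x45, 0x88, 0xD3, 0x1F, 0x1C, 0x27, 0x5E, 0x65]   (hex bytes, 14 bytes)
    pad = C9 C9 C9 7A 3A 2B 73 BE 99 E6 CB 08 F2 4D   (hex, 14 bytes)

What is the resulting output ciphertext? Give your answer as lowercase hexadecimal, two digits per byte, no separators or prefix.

XOR is its own inverse, so applying the key byte-wise gives the result directly.
118 ⊕ 201 = 191
181 ⊕ 201 = 124
163 ⊕ 201 = 106
 92 ⊕ 122 =  38
 31 ⊕  58 =  37
 11 ⊕  43 =  32
 69 ⊕ 115 =  54
136 ⊕ 190 =  54
211 ⊕ 153 =  74
 31 ⊕ 230 = 249
 28 ⊕ 203 = 215
 39 ⊕   8 =  47
 94 ⊕ 242 = 172
101 ⊕  77 =  40

bf7c6a26252036364af9d72fac28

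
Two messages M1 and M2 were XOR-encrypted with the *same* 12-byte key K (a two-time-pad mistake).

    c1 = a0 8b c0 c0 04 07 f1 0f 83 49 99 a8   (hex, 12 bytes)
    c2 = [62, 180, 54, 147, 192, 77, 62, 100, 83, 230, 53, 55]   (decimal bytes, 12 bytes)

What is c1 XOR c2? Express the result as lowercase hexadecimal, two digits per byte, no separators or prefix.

9e3ff653c44acf6bd0afac9f

c1 ⊕ c2 = (M1 ⊕ K) ⊕ (M2 ⊕ K) = M1 ⊕ M2 — the shared key cancels under XOR.
a0 xor 3e = 9e
8b xor b4 = 3f
c0 xor 36 = f6
c0 xor 93 = 53
04 xor c0 = c4
07 xor 4d = 4a
f1 xor 3e = cf
0f xor 64 = 6b
83 xor 53 = d0
49 xor e6 = af
99 xor 35 = ac
a8 xor 37 = 9f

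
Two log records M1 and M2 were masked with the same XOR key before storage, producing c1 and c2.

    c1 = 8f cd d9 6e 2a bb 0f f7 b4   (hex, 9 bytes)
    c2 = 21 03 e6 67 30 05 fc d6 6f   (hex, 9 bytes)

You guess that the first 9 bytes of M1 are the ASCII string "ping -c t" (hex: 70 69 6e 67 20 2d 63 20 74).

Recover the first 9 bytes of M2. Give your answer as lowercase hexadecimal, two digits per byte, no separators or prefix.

dea7516e3a939001af

First, c1 ⊕ c2 = (M1 ⊕ K) ⊕ (M2 ⊕ K) = M1 ⊕ M2, so the key drops out. Then M2 = (M1 ⊕ M2) ⊕ M1 over the first 9 bytes.
byte 0: (8f XOR 21) XOR 70 = ae XOR 70 = de
byte 1: (cd XOR 03) XOR 69 = ce XOR 69 = a7
byte 2: (d9 XOR e6) XOR 6e = 3f XOR 6e = 51
byte 3: (6e XOR 67) XOR 67 = 09 XOR 67 = 6e
byte 4: (2a XOR 30) XOR 20 = 1a XOR 20 = 3a
byte 5: (bb XOR 05) XOR 2d = be XOR 2d = 93
byte 6: (0f XOR fc) XOR 63 = f3 XOR 63 = 90
byte 7: (f7 XOR d6) XOR 20 = 21 XOR 20 = 01
byte 8: (b4 XOR 6f) XOR 74 = db XOR 74 = af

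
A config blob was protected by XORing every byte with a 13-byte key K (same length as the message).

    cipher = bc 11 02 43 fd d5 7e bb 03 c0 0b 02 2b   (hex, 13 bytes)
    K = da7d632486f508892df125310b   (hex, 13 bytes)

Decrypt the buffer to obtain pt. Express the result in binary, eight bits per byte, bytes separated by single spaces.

01100110 01101100 01100001 01100111 01111011 00100000 01110110 00110010 00101110 00110001 00101110 00110011 00100000

XOR is its own inverse, so applying the key byte-wise gives the result directly.
bc XOR da = 66
11 XOR 7d = 6c
02 XOR 63 = 61
43 XOR 24 = 67
fd XOR 86 = 7b
d5 XOR f5 = 20
7e XOR 08 = 76
bb XOR 89 = 32
03 XOR 2d = 2e
c0 XOR f1 = 31
0b XOR 25 = 2e
02 XOR 31 = 33
2b XOR 0b = 20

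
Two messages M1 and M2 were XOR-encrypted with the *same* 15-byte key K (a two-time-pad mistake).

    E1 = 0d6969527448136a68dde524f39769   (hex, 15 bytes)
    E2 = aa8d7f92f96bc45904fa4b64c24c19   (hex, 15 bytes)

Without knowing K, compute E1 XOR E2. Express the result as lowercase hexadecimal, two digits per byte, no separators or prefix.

a7e416c08d23d7336c27ae4031db70

E1 ⊕ E2 = (M1 ⊕ K) ⊕ (M2 ⊕ K) = M1 ⊕ M2 — the shared key cancels under XOR.
byte 0:  13 ^ 170 = 167
byte 1: 105 ^ 141 = 228
byte 2: 105 ^ 127 =  22
byte 3:  82 ^ 146 = 192
byte 4: 116 ^ 249 = 141
byte 5:  72 ^ 107 =  35
byte 6:  19 ^ 196 = 215
byte 7: 106 ^  89 =  51
byte 8: 104 ^   4 = 108
byte 9: 221 ^ 250 =  39
byte 10: 229 ^  75 = 174
byte 11:  36 ^ 100 =  64
byte 12: 243 ^ 194 =  49
byte 13: 151 ^  76 = 219
byte 14: 105 ^  25 = 112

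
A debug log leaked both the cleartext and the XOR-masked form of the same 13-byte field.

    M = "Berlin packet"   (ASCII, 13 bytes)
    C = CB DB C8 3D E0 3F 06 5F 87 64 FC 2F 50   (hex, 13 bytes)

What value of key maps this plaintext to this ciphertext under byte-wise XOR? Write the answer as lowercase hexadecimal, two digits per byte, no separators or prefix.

89beba518951262fe607974a24

Since C = M ⊕ key, XORing both sides with M gives key = M ⊕ C.
42 xor cb = 89
65 xor db = be
72 xor c8 = ba
6c xor 3d = 51
69 xor e0 = 89
6e xor 3f = 51
20 xor 06 = 26
70 xor 5f = 2f
61 xor 87 = e6
63 xor 64 = 07
6b xor fc = 97
65 xor 2f = 4a
74 xor 50 = 24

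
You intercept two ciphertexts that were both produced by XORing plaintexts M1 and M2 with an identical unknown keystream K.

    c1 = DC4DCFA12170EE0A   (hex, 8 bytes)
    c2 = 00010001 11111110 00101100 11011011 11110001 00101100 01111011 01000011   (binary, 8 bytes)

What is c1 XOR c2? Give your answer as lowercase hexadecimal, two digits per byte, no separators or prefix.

cdb3e37ad05c9549

c1 ⊕ c2 = (M1 ⊕ K) ⊕ (M2 ⊕ K) = M1 ⊕ M2 — the shared key cancels under XOR.
byte 0: dc xor 11 = cd
byte 1: 4d xor fe = b3
byte 2: cf xor 2c = e3
byte 3: a1 xor db = 7a
byte 4: 21 xor f1 = d0
byte 5: 70 xor 2c = 5c
byte 6: ee xor 7b = 95
byte 7: 0a xor 43 = 49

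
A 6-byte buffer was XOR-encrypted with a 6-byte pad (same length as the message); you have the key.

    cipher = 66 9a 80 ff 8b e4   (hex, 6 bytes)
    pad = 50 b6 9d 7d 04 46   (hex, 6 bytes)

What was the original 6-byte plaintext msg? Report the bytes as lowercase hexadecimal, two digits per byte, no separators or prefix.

66 XOR 50 = 36
9a XOR b6 = 2c
80 XOR 9d = 1d
ff XOR 7d = 82
8b XOR 04 = 8f
e4 XOR 46 = a2

362c1d828fa2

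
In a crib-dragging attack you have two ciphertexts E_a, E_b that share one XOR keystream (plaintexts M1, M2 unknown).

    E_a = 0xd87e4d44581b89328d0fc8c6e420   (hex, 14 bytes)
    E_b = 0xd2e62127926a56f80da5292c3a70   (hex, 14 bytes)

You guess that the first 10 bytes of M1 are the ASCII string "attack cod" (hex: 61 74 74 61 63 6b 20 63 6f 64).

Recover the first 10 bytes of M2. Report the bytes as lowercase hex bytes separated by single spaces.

First, E_a ⊕ E_b = (M1 ⊕ K) ⊕ (M2 ⊕ K) = M1 ⊕ M2, so the key drops out. Then M2 = (M1 ⊕ M2) ⊕ M1 over the first 10 bytes.
byte 0: (d8 xor d2) xor 61 = 0a xor 61 = 6b
byte 1: (7e xor e6) xor 74 = 98 xor 74 = ec
byte 2: (4d xor 21) xor 74 = 6c xor 74 = 18
byte 3: (44 xor 27) xor 61 = 63 xor 61 = 02
byte 4: (58 xor 92) xor 63 = ca xor 63 = a9
byte 5: (1b xor 6a) xor 6b = 71 xor 6b = 1a
byte 6: (89 xor 56) xor 20 = df xor 20 = ff
byte 7: (32 xor f8) xor 63 = ca xor 63 = a9
byte 8: (8d xor 0d) xor 6f = 80 xor 6f = ef
byte 9: (0f xor a5) xor 64 = aa xor 64 = ce

6b ec 18 02 a9 1a ff a9 ef ce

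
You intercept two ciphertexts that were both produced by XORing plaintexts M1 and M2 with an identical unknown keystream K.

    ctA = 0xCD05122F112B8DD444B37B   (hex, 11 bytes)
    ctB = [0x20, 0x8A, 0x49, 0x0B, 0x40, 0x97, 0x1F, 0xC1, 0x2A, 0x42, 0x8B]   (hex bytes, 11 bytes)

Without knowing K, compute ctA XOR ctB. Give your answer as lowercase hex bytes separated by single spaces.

ctA ⊕ ctB = (M1 ⊕ K) ⊕ (M2 ⊕ K) = M1 ⊕ M2 — the shared key cancels under XOR.
cd XOR 20 = ed
05 XOR 8a = 8f
12 XOR 49 = 5b
2f XOR 0b = 24
11 XOR 40 = 51
2b XOR 97 = bc
8d XOR 1f = 92
d4 XOR c1 = 15
44 XOR 2a = 6e
b3 XOR 42 = f1
7b XOR 8b = f0

ed 8f 5b 24 51 bc 92 15 6e f1 f0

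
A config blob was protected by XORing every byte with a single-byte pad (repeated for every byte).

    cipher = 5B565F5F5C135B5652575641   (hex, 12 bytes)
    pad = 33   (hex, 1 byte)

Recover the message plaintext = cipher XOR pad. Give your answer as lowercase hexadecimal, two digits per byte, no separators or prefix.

The 1-byte key repeats, so the effective keystream is 33 33 33 33 33 33 33 33 33 33 33 33.
byte 0: 01011011 xor 00110011 = 01101000
byte 1: 01010110 xor 00110011 = 01100101
byte 2: 01011111 xor 00110011 = 01101100
byte 3: 01011111 xor 00110011 = 01101100
byte 4: 01011100 xor 00110011 = 01101111
byte 5: 00010011 xor 00110011 = 00100000
byte 6: 01011011 xor 00110011 = 01101000
byte 7: 01010110 xor 00110011 = 01100101
byte 8: 01010010 xor 00110011 = 01100001
byte 9: 01010111 xor 00110011 = 01100100
byte 10: 01010110 xor 00110011 = 01100101
byte 11: 01000001 xor 00110011 = 01110010

68656c6c6f20686561646572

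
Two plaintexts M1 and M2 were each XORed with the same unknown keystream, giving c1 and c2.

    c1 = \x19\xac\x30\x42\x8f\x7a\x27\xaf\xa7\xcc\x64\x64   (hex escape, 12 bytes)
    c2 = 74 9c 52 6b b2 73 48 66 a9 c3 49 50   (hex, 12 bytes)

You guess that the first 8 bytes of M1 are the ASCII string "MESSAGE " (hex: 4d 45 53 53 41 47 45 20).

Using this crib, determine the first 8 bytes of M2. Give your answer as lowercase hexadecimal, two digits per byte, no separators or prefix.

First, c1 ⊕ c2 = (M1 ⊕ K) ⊕ (M2 ⊕ K) = M1 ⊕ M2, so the key drops out. Then M2 = (M1 ⊕ M2) ⊕ M1 over the first 8 bytes.
byte 0: (19 xor 74) xor 4d = 6d xor 4d = 20
byte 1: (ac xor 9c) xor 45 = 30 xor 45 = 75
byte 2: (30 xor 52) xor 53 = 62 xor 53 = 31
byte 3: (42 xor 6b) xor 53 = 29 xor 53 = 7a
byte 4: (8f xor b2) xor 41 = 3d xor 41 = 7c
byte 5: (7a xor 73) xor 47 = 09 xor 47 = 4e
byte 6: (27 xor 48) xor 45 = 6f xor 45 = 2a
byte 7: (af xor 66) xor 20 = c9 xor 20 = e9

2075317a7c4e2ae9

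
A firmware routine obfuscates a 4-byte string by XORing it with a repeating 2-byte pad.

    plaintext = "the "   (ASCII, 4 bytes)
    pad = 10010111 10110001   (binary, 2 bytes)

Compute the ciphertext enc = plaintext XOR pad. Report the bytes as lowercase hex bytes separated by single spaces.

e3 d9 f2 91

The 2-byte key repeats, so the effective keystream is 97 b1 97 b1.
byte 0: 116 xor 151 = 227
byte 1: 104 xor 177 = 217
byte 2: 101 xor 151 = 242
byte 3:  32 xor 177 = 145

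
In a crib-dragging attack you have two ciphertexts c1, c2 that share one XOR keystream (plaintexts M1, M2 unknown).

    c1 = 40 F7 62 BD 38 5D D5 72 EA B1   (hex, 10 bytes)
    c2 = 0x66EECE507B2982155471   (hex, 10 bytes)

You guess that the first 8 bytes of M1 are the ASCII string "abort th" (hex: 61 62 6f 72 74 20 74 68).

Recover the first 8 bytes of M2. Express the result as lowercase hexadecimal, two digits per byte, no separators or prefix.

477bc39f3754230f

First, c1 ⊕ c2 = (M1 ⊕ K) ⊕ (M2 ⊕ K) = M1 ⊕ M2, so the key drops out. Then M2 = (M1 ⊕ M2) ⊕ M1 over the first 8 bytes.
byte 0: (40 XOR 66) XOR 61 = 26 XOR 61 = 47
byte 1: (f7 XOR ee) XOR 62 = 19 XOR 62 = 7b
byte 2: (62 XOR ce) XOR 6f = ac XOR 6f = c3
byte 3: (bd XOR 50) XOR 72 = ed XOR 72 = 9f
byte 4: (38 XOR 7b) XOR 74 = 43 XOR 74 = 37
byte 5: (5d XOR 29) XOR 20 = 74 XOR 20 = 54
byte 6: (d5 XOR 82) XOR 74 = 57 XOR 74 = 23
byte 7: (72 XOR 15) XOR 68 = 67 XOR 68 = 0f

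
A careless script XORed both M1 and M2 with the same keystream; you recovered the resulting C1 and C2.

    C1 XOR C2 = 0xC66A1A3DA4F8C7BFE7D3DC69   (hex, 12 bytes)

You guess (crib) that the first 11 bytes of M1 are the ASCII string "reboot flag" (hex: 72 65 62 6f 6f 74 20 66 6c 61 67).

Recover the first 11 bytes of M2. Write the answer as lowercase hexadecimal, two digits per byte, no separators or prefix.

b40f7852cb8ce7d98bb2bb

Since C1 ⊕ C2 = M1 ⊕ M2, XORing with the guessed M1 bytes yields the corresponding M2 bytes: M2 = (C1 ⊕ C2) ⊕ M1.
c6 xor 72 = b4
6a xor 65 = 0f
1a xor 62 = 78
3d xor 6f = 52
a4 xor 6f = cb
f8 xor 74 = 8c
c7 xor 20 = e7
bf xor 66 = d9
e7 xor 6c = 8b
d3 xor 61 = b2
dc xor 67 = bb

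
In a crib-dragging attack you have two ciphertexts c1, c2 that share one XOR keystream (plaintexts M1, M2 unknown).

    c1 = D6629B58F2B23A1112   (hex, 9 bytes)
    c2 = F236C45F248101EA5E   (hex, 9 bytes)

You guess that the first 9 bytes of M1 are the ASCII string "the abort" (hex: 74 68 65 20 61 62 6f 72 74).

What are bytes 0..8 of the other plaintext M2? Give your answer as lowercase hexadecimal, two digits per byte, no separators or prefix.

First, c1 ⊕ c2 = (M1 ⊕ K) ⊕ (M2 ⊕ K) = M1 ⊕ M2, so the key drops out. Then M2 = (M1 ⊕ M2) ⊕ M1 over the first 9 bytes.
byte 0: (d6 ⊕ f2) ⊕ 74 = 24 ⊕ 74 = 50
byte 1: (62 ⊕ 36) ⊕ 68 = 54 ⊕ 68 = 3c
byte 2: (9b ⊕ c4) ⊕ 65 = 5f ⊕ 65 = 3a
byte 3: (58 ⊕ 5f) ⊕ 20 = 07 ⊕ 20 = 27
byte 4: (f2 ⊕ 24) ⊕ 61 = d6 ⊕ 61 = b7
byte 5: (b2 ⊕ 81) ⊕ 62 = 33 ⊕ 62 = 51
byte 6: (3a ⊕ 01) ⊕ 6f = 3b ⊕ 6f = 54
byte 7: (11 ⊕ ea) ⊕ 72 = fb ⊕ 72 = 89
byte 8: (12 ⊕ 5e) ⊕ 74 = 4c ⊕ 74 = 38

503c3a27b751548938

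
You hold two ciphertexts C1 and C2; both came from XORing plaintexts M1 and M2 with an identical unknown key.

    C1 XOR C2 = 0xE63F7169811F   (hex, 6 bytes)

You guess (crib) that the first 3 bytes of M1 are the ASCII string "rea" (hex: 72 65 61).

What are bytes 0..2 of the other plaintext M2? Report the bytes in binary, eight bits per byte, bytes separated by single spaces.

Since C1 ⊕ C2 = M1 ⊕ M2, XORing with the guessed M1 bytes yields the corresponding M2 bytes: M2 = (C1 ⊕ C2) ⊕ M1.
230 XOR 114 = 148
 63 XOR 101 =  90
113 XOR  97 =  16

10010100 01011010 00010000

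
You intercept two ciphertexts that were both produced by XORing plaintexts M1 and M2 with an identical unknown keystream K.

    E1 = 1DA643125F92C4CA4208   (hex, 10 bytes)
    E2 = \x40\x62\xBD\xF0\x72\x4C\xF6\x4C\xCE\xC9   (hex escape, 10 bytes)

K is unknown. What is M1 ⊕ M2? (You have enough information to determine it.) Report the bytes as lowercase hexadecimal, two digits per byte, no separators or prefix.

5dc4fee22dde32868cc1

E1 ⊕ E2 = (M1 ⊕ K) ⊕ (M2 ⊕ K) = M1 ⊕ M2 — the shared key cancels under XOR.
1d XOR 40 = 5d
a6 XOR 62 = c4
43 XOR bd = fe
12 XOR f0 = e2
5f XOR 72 = 2d
92 XOR 4c = de
c4 XOR f6 = 32
ca XOR 4c = 86
42 XOR ce = 8c
08 XOR c9 = c1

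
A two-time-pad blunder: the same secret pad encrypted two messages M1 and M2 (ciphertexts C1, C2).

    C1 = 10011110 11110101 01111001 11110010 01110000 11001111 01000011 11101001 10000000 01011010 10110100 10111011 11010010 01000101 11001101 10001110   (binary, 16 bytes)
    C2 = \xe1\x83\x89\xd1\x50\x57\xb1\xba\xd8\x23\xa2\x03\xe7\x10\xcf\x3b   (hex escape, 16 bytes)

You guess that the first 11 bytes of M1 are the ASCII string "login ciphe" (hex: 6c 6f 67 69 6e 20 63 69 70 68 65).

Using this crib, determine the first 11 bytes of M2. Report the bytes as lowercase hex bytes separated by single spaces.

First, C1 ⊕ C2 = (M1 ⊕ K) ⊕ (M2 ⊕ K) = M1 ⊕ M2, so the key drops out. Then M2 = (M1 ⊕ M2) ⊕ M1 over the first 11 bytes.
byte 0: (9e xor e1) xor 6c = 7f xor 6c = 13
byte 1: (f5 xor 83) xor 6f = 76 xor 6f = 19
byte 2: (79 xor 89) xor 67 = f0 xor 67 = 97
byte 3: (f2 xor d1) xor 69 = 23 xor 69 = 4a
byte 4: (70 xor 50) xor 6e = 20 xor 6e = 4e
byte 5: (cf xor 57) xor 20 = 98 xor 20 = b8
byte 6: (43 xor b1) xor 63 = f2 xor 63 = 91
byte 7: (e9 xor ba) xor 69 = 53 xor 69 = 3a
byte 8: (80 xor d8) xor 70 = 58 xor 70 = 28
byte 9: (5a xor 23) xor 68 = 79 xor 68 = 11
byte 10: (b4 xor a2) xor 65 = 16 xor 65 = 73

13 19 97 4a 4e b8 91 3a 28 11 73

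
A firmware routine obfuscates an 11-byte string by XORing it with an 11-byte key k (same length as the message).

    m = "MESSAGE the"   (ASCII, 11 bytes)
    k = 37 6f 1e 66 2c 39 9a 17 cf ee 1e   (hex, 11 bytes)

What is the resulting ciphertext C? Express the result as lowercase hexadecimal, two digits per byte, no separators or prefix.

7a2a4d356d7edf37bb867b

4d xor 37 = 7a
45 xor 6f = 2a
53 xor 1e = 4d
53 xor 66 = 35
41 xor 2c = 6d
47 xor 39 = 7e
45 xor 9a = df
20 xor 17 = 37
74 xor cf = bb
68 xor ee = 86
65 xor 1e = 7b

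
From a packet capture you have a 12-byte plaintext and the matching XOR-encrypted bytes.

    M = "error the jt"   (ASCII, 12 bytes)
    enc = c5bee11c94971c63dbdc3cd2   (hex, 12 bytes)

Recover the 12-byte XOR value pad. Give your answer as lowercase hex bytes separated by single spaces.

Since enc = M ⊕ pad, XORing both sides with M gives pad = M ⊕ enc.
byte 0: 65 ^ c5 = a0
byte 1: 72 ^ be = cc
byte 2: 72 ^ e1 = 93
byte 3: 6f ^ 1c = 73
byte 4: 72 ^ 94 = e6
byte 5: 20 ^ 97 = b7
byte 6: 74 ^ 1c = 68
byte 7: 68 ^ 63 = 0b
byte 8: 65 ^ db = be
byte 9: 20 ^ dc = fc
byte 10: 6a ^ 3c = 56
byte 11: 74 ^ d2 = a6

a0 cc 93 73 e6 b7 68 0b be fc 56 a6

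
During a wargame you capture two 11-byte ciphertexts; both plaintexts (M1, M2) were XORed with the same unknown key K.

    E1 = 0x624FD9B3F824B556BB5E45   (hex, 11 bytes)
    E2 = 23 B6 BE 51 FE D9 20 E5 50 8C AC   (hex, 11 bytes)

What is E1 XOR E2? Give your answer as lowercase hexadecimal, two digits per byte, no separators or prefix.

E1 ⊕ E2 = (M1 ⊕ K) ⊕ (M2 ⊕ K) = M1 ⊕ M2 — the shared key cancels under XOR.
62 ⊕ 23 = 41
4f ⊕ b6 = f9
d9 ⊕ be = 67
b3 ⊕ 51 = e2
f8 ⊕ fe = 06
24 ⊕ d9 = fd
b5 ⊕ 20 = 95
56 ⊕ e5 = b3
bb ⊕ 50 = eb
5e ⊕ 8c = d2
45 ⊕ ac = e9

41f967e206fd95b3ebd2e9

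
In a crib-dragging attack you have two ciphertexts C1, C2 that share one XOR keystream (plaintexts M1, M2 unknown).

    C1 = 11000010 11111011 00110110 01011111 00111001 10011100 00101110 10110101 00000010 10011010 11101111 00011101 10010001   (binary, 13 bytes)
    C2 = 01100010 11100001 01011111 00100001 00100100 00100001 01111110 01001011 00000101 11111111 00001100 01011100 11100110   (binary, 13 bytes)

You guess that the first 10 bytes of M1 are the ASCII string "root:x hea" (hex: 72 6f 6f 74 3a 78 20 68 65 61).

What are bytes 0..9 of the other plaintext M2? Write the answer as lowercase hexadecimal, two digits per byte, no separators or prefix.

First, C1 ⊕ C2 = (M1 ⊕ K) ⊕ (M2 ⊕ K) = M1 ⊕ M2, so the key drops out. Then M2 = (M1 ⊕ M2) ⊕ M1 over the first 10 bytes.
byte 0: (c2 xor 62) xor 72 = a0 xor 72 = d2
byte 1: (fb xor e1) xor 6f = 1a xor 6f = 75
byte 2: (36 xor 5f) xor 6f = 69 xor 6f = 06
byte 3: (5f xor 21) xor 74 = 7e xor 74 = 0a
byte 4: (39 xor 24) xor 3a = 1d xor 3a = 27
byte 5: (9c xor 21) xor 78 = bd xor 78 = c5
byte 6: (2e xor 7e) xor 20 = 50 xor 20 = 70
byte 7: (b5 xor 4b) xor 68 = fe xor 68 = 96
byte 8: (02 xor 05) xor 65 = 07 xor 65 = 62
byte 9: (9a xor ff) xor 61 = 65 xor 61 = 04

d275060a27c570966204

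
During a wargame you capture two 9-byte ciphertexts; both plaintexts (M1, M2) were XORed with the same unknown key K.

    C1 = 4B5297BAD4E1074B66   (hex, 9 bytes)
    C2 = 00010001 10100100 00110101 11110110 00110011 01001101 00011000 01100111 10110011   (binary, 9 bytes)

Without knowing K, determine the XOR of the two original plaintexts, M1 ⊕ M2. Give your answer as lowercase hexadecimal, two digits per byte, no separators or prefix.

5af6a24ce7ac1f2cd5

C1 ⊕ C2 = (M1 ⊕ K) ⊕ (M2 ⊕ K) = M1 ⊕ M2 — the shared key cancels under XOR.
 75 ⊕  17 =  90
 82 ⊕ 164 = 246
151 ⊕  53 = 162
186 ⊕ 246 =  76
212 ⊕  51 = 231
225 ⊕  77 = 172
  7 ⊕  24 =  31
 75 ⊕ 103 =  44
102 ⊕ 179 = 213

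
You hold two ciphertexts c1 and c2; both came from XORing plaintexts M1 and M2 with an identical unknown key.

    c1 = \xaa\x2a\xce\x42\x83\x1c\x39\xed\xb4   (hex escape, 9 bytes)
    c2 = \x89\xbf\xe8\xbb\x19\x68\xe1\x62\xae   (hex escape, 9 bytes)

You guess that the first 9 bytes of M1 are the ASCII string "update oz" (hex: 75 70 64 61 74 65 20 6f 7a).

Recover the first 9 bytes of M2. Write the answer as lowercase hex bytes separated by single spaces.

56 e5 42 98 ee 11 f8 e0 60

First, c1 ⊕ c2 = (M1 ⊕ K) ⊕ (M2 ⊕ K) = M1 ⊕ M2, so the key drops out. Then M2 = (M1 ⊕ M2) ⊕ M1 over the first 9 bytes.
byte 0: (aa ⊕ 89) ⊕ 75 = 23 ⊕ 75 = 56
byte 1: (2a ⊕ bf) ⊕ 70 = 95 ⊕ 70 = e5
byte 2: (ce ⊕ e8) ⊕ 64 = 26 ⊕ 64 = 42
byte 3: (42 ⊕ bb) ⊕ 61 = f9 ⊕ 61 = 98
byte 4: (83 ⊕ 19) ⊕ 74 = 9a ⊕ 74 = ee
byte 5: (1c ⊕ 68) ⊕ 65 = 74 ⊕ 65 = 11
byte 6: (39 ⊕ e1) ⊕ 20 = d8 ⊕ 20 = f8
byte 7: (ed ⊕ 62) ⊕ 6f = 8f ⊕ 6f = e0
byte 8: (b4 ⊕ ae) ⊕ 7a = 1a ⊕ 7a = 60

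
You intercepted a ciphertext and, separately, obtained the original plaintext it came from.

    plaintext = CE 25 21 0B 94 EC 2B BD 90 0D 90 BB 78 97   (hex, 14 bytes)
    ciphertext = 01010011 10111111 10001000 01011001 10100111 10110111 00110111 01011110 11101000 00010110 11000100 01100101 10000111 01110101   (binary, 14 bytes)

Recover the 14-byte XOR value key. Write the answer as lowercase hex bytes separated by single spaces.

9d 9a a9 52 33 5b 1c e3 78 1b 54 de ff e2

Since ciphertext = plaintext ⊕ key, XORing both sides with plaintext gives key = plaintext ⊕ ciphertext.
ce ^ 53 = 9d
25 ^ bf = 9a
21 ^ 88 = a9
0b ^ 59 = 52
94 ^ a7 = 33
ec ^ b7 = 5b
2b ^ 37 = 1c
bd ^ 5e = e3
90 ^ e8 = 78
0d ^ 16 = 1b
90 ^ c4 = 54
bb ^ 65 = de
78 ^ 87 = ff
97 ^ 75 = e2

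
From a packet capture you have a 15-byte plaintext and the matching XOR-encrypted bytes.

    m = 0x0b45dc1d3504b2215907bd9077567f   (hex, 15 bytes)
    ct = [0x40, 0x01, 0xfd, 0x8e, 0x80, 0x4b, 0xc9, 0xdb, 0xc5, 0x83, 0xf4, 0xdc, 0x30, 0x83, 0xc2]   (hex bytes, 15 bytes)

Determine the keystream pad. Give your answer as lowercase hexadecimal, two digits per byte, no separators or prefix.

Since ct = m ⊕ pad, XORing both sides with m gives pad = m ⊕ ct.
byte 0: 00001011 xor 01000000 = 01001011
byte 1: 01000101 xor 00000001 = 01000100
byte 2: 11011100 xor 11111101 = 00100001
byte 3: 00011101 xor 10001110 = 10010011
byte 4: 00110101 xor 10000000 = 10110101
byte 5: 00000100 xor 01001011 = 01001111
byte 6: 10110010 xor 11001001 = 01111011
byte 7: 00100001 xor 11011011 = 11111010
byte 8: 01011001 xor 11000101 = 10011100
byte 9: 00000111 xor 10000011 = 10000100
byte 10: 10111101 xor 11110100 = 01001001
byte 11: 10010000 xor 11011100 = 01001100
byte 12: 01110111 xor 00110000 = 01000111
byte 13: 01010110 xor 10000011 = 11010101
byte 14: 01111111 xor 11000010 = 10111101

4b442193b54f7bfa9c84494c47d5bd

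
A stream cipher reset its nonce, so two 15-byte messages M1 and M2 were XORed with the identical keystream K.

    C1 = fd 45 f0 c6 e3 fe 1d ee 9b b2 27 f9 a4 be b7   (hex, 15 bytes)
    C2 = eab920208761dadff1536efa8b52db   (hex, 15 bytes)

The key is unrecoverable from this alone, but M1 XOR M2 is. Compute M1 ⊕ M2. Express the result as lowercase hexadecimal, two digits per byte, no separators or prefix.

17fcd0e6649fc7316ae149032fec6c

C1 ⊕ C2 = (M1 ⊕ K) ⊕ (M2 ⊕ K) = M1 ⊕ M2 — the shared key cancels under XOR.
byte 0: 11111101 ^ 11101010 = 00010111
byte 1: 01000101 ^ 10111001 = 11111100
byte 2: 11110000 ^ 00100000 = 11010000
byte 3: 11000110 ^ 00100000 = 11100110
byte 4: 11100011 ^ 10000111 = 01100100
byte 5: 11111110 ^ 01100001 = 10011111
byte 6: 00011101 ^ 11011010 = 11000111
byte 7: 11101110 ^ 11011111 = 00110001
byte 8: 10011011 ^ 11110001 = 01101010
byte 9: 10110010 ^ 01010011 = 11100001
byte 10: 00100111 ^ 01101110 = 01001001
byte 11: 11111001 ^ 11111010 = 00000011
byte 12: 10100100 ^ 10001011 = 00101111
byte 13: 10111110 ^ 01010010 = 11101100
byte 14: 10110111 ^ 11011011 = 01101100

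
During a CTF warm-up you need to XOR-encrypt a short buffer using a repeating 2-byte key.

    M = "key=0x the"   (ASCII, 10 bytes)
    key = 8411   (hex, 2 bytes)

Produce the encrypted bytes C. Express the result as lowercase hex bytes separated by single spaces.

The 2-byte key repeats, so the effective keystream is 84 11 84 11 84 11 84 11 84 11.
byte 0: 107 ⊕ 132 = 239
byte 1: 101 ⊕  17 = 116
byte 2: 121 ⊕ 132 = 253
byte 3:  61 ⊕  17 =  44
byte 4:  48 ⊕ 132 = 180
byte 5: 120 ⊕  17 = 105
byte 6:  32 ⊕ 132 = 164
byte 7: 116 ⊕  17 = 101
byte 8: 104 ⊕ 132 = 236
byte 9: 101 ⊕  17 = 116

ef 74 fd 2c b4 69 a4 65 ec 74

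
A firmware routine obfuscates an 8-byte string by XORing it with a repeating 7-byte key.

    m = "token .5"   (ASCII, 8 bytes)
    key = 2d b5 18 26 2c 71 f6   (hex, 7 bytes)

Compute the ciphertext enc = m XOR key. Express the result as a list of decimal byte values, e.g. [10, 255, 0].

[89, 218, 115, 67, 66, 81, 216, 24]

The 7-byte key repeats, so the effective keystream is 2d b5 18 26 2c 71 f6 2d.
byte 0: 01110100 XOR 00101101 = 01011001
byte 1: 01101111 XOR 10110101 = 11011010
byte 2: 01101011 XOR 00011000 = 01110011
byte 3: 01100101 XOR 00100110 = 01000011
byte 4: 01101110 XOR 00101100 = 01000010
byte 5: 00100000 XOR 01110001 = 01010001
byte 6: 00101110 XOR 11110110 = 11011000
byte 7: 00110101 XOR 00101101 = 00011000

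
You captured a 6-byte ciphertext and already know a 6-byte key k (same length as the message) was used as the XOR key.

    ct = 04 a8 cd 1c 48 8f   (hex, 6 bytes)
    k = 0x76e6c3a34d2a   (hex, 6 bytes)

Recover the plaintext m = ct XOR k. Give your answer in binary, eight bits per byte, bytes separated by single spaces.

01110010 01001110 00001110 10111111 00000101 10100101

04 xor 76 = 72
a8 xor e6 = 4e
cd xor c3 = 0e
1c xor a3 = bf
48 xor 4d = 05
8f xor 2a = a5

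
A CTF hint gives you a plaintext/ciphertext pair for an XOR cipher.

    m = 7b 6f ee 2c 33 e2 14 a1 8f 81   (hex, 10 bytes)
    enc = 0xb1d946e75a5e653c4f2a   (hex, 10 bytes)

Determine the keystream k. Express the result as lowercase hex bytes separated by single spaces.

Since enc = m ⊕ k, XORing both sides with m gives k = m ⊕ enc.
byte 0: 7b ^ b1 = ca
byte 1: 6f ^ d9 = b6
byte 2: ee ^ 46 = a8
byte 3: 2c ^ e7 = cb
byte 4: 33 ^ 5a = 69
byte 5: e2 ^ 5e = bc
byte 6: 14 ^ 65 = 71
byte 7: a1 ^ 3c = 9d
byte 8: 8f ^ 4f = c0
byte 9: 81 ^ 2a = ab

ca b6 a8 cb 69 bc 71 9d c0 ab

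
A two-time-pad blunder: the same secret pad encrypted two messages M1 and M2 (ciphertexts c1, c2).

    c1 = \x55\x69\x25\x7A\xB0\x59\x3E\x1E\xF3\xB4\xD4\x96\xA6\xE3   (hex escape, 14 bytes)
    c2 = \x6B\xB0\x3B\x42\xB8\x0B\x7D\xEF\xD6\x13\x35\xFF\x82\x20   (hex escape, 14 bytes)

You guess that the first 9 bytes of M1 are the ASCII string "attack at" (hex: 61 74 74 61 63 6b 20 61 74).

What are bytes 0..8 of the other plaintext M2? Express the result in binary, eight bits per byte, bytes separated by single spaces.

01011111 10101101 01101010 01011001 01101011 00111001 01100011 10010000 01010001

First, c1 ⊕ c2 = (M1 ⊕ K) ⊕ (M2 ⊕ K) = M1 ⊕ M2, so the key drops out. Then M2 = (M1 ⊕ M2) ⊕ M1 over the first 9 bytes.
byte 0: (55 XOR 6b) XOR 61 = 3e XOR 61 = 5f
byte 1: (69 XOR b0) XOR 74 = d9 XOR 74 = ad
byte 2: (25 XOR 3b) XOR 74 = 1e XOR 74 = 6a
byte 3: (7a XOR 42) XOR 61 = 38 XOR 61 = 59
byte 4: (b0 XOR b8) XOR 63 = 08 XOR 63 = 6b
byte 5: (59 XOR 0b) XOR 6b = 52 XOR 6b = 39
byte 6: (3e XOR 7d) XOR 20 = 43 XOR 20 = 63
byte 7: (1e XOR ef) XOR 61 = f1 XOR 61 = 90
byte 8: (f3 XOR d6) XOR 74 = 25 XOR 74 = 51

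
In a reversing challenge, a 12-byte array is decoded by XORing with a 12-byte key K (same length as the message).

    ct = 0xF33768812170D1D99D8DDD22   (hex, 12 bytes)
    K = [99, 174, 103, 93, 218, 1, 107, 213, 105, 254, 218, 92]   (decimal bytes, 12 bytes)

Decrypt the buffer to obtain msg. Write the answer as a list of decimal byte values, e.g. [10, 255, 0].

byte 0: 11110011 ^ 01100011 = 10010000
byte 1: 00110111 ^ 10101110 = 10011001
byte 2: 01101000 ^ 01100111 = 00001111
byte 3: 10000001 ^ 01011101 = 11011100
byte 4: 00100001 ^ 11011010 = 11111011
byte 5: 01110000 ^ 00000001 = 01110001
byte 6: 11010001 ^ 01101011 = 10111010
byte 7: 11011001 ^ 11010101 = 00001100
byte 8: 10011101 ^ 01101001 = 11110100
byte 9: 10001101 ^ 11111110 = 01110011
byte 10: 11011101 ^ 11011010 = 00000111
byte 11: 00100010 ^ 01011100 = 01111110

[144, 153, 15, 220, 251, 113, 186, 12, 244, 115, 7, 126]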